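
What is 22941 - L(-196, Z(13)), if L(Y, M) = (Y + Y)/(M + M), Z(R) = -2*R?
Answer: 298135/13 ≈ 22933.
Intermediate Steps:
L(Y, M) = Y/M (L(Y, M) = (2*Y)/((2*M)) = (2*Y)*(1/(2*M)) = Y/M)
22941 - L(-196, Z(13)) = 22941 - (-196)/((-2*13)) = 22941 - (-196)/(-26) = 22941 - (-196)*(-1)/26 = 22941 - 1*98/13 = 22941 - 98/13 = 298135/13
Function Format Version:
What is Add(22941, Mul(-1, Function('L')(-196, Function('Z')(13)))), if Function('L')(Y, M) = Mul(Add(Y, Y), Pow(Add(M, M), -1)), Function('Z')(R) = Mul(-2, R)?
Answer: Rational(298135, 13) ≈ 22933.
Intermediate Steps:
Function('L')(Y, M) = Mul(Y, Pow(M, -1)) (Function('L')(Y, M) = Mul(Mul(2, Y), Pow(Mul(2, M), -1)) = Mul(Mul(2, Y), Mul(Rational(1, 2), Pow(M, -1))) = Mul(Y, Pow(M, -1)))
Add(22941, Mul(-1, Function('L')(-196, Function('Z')(13)))) = Add(22941, Mul(-1, Mul(-196, Pow(Mul(-2, 13), -1)))) = Add(22941, Mul(-1, Mul(-196, Pow(-26, -1)))) = Add(22941, Mul(-1, Mul(-196, Rational(-1, 26)))) = Add(22941, Mul(-1, Rational(98, 13))) = Add(22941, Rational(-98, 13)) = Rational(298135, 13)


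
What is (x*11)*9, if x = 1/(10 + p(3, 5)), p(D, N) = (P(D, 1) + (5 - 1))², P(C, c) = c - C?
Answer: 99/14 ≈ 7.0714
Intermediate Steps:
p(D, N) = (5 - D)² (p(D, N) = ((1 - D) + (5 - 1))² = ((1 - D) + 4)² = (5 - D)²)
x = 1/14 (x = 1/(10 + (-5 + 3)²) = 1/(10 + (-2)²) = 1/(10 + 4) = 1/14 ≈ 0.071429)
(x*11)*9 = ((1/14)*11)*9 = (11/14)*9 = 99/14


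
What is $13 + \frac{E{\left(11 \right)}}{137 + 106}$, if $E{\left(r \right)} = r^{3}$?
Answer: $\frac{4490}{243} \approx 18.477$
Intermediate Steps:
$13 + \frac{E{\left(11 \right)}}{137 + 106} = 13 + \frac{11^{3}}{137 + 106} = 13 + \frac{1331}{243} = \frac{4490}{243}$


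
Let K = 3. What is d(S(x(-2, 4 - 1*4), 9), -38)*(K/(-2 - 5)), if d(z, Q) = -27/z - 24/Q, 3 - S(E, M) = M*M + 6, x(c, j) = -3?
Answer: -1521/3724 ≈ -0.40843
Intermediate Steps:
S(E, M) = -3 - M² (S(E, M) = 3 - (M*M + 6) = 3 - (M² + 6) = 3 - (6 + M²) = 3 + (-6 - M²) = -3 - M²)
d(S(x(-2, 4 - 1*4), 9), -38)*(K/(-2 - 5)) = (-27/(-3 - 1*9²) - 24/(-38))*(3/(-2 - 5)) = (-27/(-3 - 1*81) - 24*(-1/38))*(3/(-7)) = (-27/(-3 - 81) + 12/19)*(-⅐*3) = (-27/(-84) + 12/19)*(-3/7) = (-27*(-1/84) + 12/19)*(-3/7) = (9/28 + 12/19)*(-3/7) = (507/532)*(-3/7) = -1521/3724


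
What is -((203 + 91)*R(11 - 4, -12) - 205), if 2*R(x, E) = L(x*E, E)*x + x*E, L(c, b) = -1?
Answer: 13582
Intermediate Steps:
R(x, E) = -x/2 + E*x/2 (R(x, E) = (-x + x*E)/2 = (-x + E*x)/2 = -x/2 + E*x/2)
-((203 + 91)*R(11 - 4, -12) - 205) = -((203 + 91)*((11 - 4)*(-1 - 12)/2) - 205) = -(294*((1/2)*7*(-13)) - 205) = -(294*(-91/2) - 205) = -(-13377 - 205) = -1*(-13582) = 13582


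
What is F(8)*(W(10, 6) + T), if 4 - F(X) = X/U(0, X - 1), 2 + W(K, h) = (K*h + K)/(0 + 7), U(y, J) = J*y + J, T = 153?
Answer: 460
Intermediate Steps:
U(y, J) = J + J*y
W(K, h) = -2 + K/7 + K*h/7 (W(K, h) = -2 + (K*h + K)/(0 + 7) = -2 + (K + K*h)/7 = -2 + (K + K*h)*(⅐) = -2 + (K/7 + K*h/7) = -2 + K/7 + K*h/7)
F(X) = 4 - X/(-1 + X) (F(X) = 4 - X/((X - 1)*(1 + 0)) = 4 - X/((-1 + X)*1) = 4 - X/(-1 + X))
F(8)*(W(10, 6) + T) = ((-4 + 3*8)/(-1 + 8))*((-2 + (⅐)*10 + (⅐)*10*6) + 153) = ((-4 + 24)/7)*((-2 + 10/7 + 60/7) + 153) = ((⅐)*20)*(8 + 153) = (20/7)*161 = 460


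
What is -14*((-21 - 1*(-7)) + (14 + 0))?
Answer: 0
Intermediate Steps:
-14*((-21 - 1*(-7)) + (14 + 0)) = -14*((-21 + 7) + 14) = -14*(-14 + 14) = -14*0 = 0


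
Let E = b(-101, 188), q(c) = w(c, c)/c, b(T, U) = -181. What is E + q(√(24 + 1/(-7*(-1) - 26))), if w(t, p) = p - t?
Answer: -181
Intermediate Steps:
q(c) = 0 (q(c) = (c - c)/c = 0/c = 0)
E = -181
E + q(√(24 + 1/(-7*(-1) - 26))) = -181 + 0 = -181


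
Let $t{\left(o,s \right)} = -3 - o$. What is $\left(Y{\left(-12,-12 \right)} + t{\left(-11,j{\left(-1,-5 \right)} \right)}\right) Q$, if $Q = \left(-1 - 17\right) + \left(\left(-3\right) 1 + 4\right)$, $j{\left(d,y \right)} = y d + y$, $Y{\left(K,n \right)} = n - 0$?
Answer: $68$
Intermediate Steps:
$Y{\left(K,n \right)} = n$ ($Y{\left(K,n \right)} = n + 0 = n$)
$j{\left(d,y \right)} = y + d y$ ($j{\left(d,y \right)} = d y + y = y + d y$)
$Q = -17$ ($Q = -18 + \left(-3 + 4\right) = -18 + 1 = -17$)
$\left(Y{\left(-12,-12 \right)} + t{\left(-11,j{\left(-1,-5 \right)} \right)}\right) Q = \left(-12 - -8\right) \left(-17\right) = \left(-12 + \left(-3 + 11\right)\right) \left(-17\right) = \left(-12 + 8\right) \left(-17\right) = \left(-4\right) \left(-17\right) = 68$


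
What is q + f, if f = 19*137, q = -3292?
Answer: -689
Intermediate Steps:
f = 2603
q + f = -3292 + 2603 = -689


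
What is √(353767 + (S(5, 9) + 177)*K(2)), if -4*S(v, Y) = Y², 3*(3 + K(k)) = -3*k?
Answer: √1411933/2 ≈ 594.12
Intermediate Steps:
K(k) = -3 - k (K(k) = -3 + (-3*k)/3 = -3 - k)
S(v, Y) = -Y²/4
√(353767 + (S(5, 9) + 177)*K(2)) = √(353767 + (-¼*9² + 177)*(-3 - 1*2)) = √(353767 + (-¼*81 + 177)*(-3 - 2)) = √(353767 + (-81/4 + 177)*(-5)) = √(353767 + (627/4)*(-5)) = √(353767 - 3135/4) = √(1411933/4) = √1411933/2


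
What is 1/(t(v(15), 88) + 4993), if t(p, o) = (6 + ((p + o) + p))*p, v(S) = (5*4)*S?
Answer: 1/213193 ≈ 4.6906e-6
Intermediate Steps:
v(S) = 20*S
t(p, o) = p*(6 + o + 2*p) (t(p, o) = (6 + ((o + p) + p))*p = (6 + (o + 2*p))*p = (6 + o + 2*p)*p = p*(6 + o + 2*p))
1/(t(v(15), 88) + 4993) = 1/((20*15)*(6 + 88 + 2*(20*15)) + 4993) = 1/(300*(6 + 88 + 2*300) + 4993) = 1/(300*(6 + 88 + 600) + 4993) = 1/(300*694 + 4993) = 1/(208200 + 4993) = 1/213193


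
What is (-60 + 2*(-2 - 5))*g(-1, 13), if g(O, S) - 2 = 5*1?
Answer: -518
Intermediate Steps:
g(O, S) = 7 (g(O, S) = 2 + 5*1 = 2 + 5 = 7)
(-60 + 2*(-2 - 5))*g(-1, 13) = (-60 + 2*(-2 - 5))*7 = (-60 + 2*(-7))*7 = (-60 - 14)*7 = -74*7 = -518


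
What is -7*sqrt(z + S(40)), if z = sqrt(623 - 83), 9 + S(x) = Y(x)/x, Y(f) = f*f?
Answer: -7*sqrt(31 + 6*sqrt(15)) ≈ -51.552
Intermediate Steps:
Y(f) = f**2
S(x) = -9 + x (S(x) = -9 + x**2/x = -9 + x)
z = 6*sqrt(15) (z = sqrt(540) = 6*sqrt(15) ≈ 23.238)
-7*sqrt(z + S(40)) = -7*sqrt(6*sqrt(15) + (-9 + 40)) = -7*sqrt(6*sqrt(15) + 31) = -7*sqrt(31 + 6*sqrt(15))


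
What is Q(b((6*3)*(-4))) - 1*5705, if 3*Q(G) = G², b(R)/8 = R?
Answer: 104887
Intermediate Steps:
b(R) = 8*R
Q(G) = G²/3
Q(b((6*3)*(-4))) - 1*5705 = (8*((6*3)*(-4)))²/3 - 1*5705 = (8*(18*(-4)))²/3 - 5705 = (8*(-72))²/3 - 5705 = (⅓)*(-576)² - 5705 = (⅓)*331776 - 5705 = 110592 - 5705 = 104887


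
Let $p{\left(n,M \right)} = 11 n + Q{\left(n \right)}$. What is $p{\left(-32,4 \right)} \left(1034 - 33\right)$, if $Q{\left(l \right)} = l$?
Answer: $-384384$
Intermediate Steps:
$p{\left(n,M \right)} = 12 n$ ($p{\left(n,M \right)} = 11 n + n = 12 n$)
$p{\left(-32,4 \right)} \left(1034 - 33\right) = 12 \left(-32\right) \left(1034 - 33\right) = - 384 \left(1034 - 33\right) = \left(-384\right) 1001 = -384384$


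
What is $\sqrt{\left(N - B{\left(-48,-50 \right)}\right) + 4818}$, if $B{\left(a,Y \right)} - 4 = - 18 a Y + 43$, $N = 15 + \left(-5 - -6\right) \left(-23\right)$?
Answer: $\sqrt{47963} \approx 219.0$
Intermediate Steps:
$N = -8$ ($N = 15 + \left(-5 + 6\right) \left(-23\right) = 15 + 1 \left(-23\right) = 15 - 23 = -8$)
$B{\left(a,Y \right)} = 47 - 18 Y a$ ($B{\left(a,Y \right)} = 4 + \left(- 18 a Y + 43\right) = 4 - \left(-43 + 18 Y a\right) = 47 - 18 Y a$)
$\sqrt{\left(N - B{\left(-48,-50 \right)}\right) + 4818} = \sqrt{\left(-8 - \left(47 - \left(-900\right) \left(-48\right)\right)\right) + 4818} = \sqrt{\left(-8 - \left(47 - 43200\right)\right) + 4818} = \sqrt{\left(-8 - -43153\right) + 4818} = \sqrt{\left(-8 + 43153\right) + 4818} = \sqrt{43145 + 4818} = \sqrt{47963}$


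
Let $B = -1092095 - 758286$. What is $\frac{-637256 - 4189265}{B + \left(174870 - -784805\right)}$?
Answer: $\frac{4826521}{890706} \approx 5.4188$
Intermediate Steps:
$B = -1850381$
$\frac{-637256 - 4189265}{B + \left(174870 - -784805\right)} = \frac{-637256 - 4189265}{-1850381 + \left(174870 - -784805\right)} = - \frac{4826521}{-1850381 + \left(174870 + 784805\right)} = - \frac{4826521}{-1850381 + 959675} = - \frac{4826521}{-890706} = \left(-4826521\right) \left(- \frac{1}{890706}\right) = \frac{4826521}{890706}$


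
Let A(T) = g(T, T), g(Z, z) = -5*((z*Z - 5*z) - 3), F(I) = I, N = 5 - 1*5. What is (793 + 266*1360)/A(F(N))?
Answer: 120851/5 ≈ 24170.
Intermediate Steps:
N = 0 (N = 5 - 5 = 0)
g(Z, z) = 15 + 25*z - 5*Z*z (g(Z, z) = -5*((Z*z - 5*z) - 3) = -5*((-5*z + Z*z) - 3) = -5*(-3 - 5*z + Z*z) = 15 + 25*z - 5*Z*z)
A(T) = 15 - 5*T² + 25*T (A(T) = 15 + 25*T - 5*T*T = 15 + 25*T - 5*T² = 15 - 5*T² + 25*T)
(793 + 266*1360)/A(F(N)) = (793 + 266*1360)/(15 - 5*0² + 25*0) = (793 + 361760)/(15 - 5*0 + 0) = 362553/(15 + 0 + 0) = 362553/15 = 362553*(1/15) = 120851/5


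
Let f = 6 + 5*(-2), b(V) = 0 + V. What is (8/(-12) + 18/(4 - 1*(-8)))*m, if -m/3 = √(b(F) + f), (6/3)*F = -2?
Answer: -5*I*√5/2 ≈ -5.5902*I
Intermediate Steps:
F = -1 (F = (½)*(-2) = -1)
b(V) = V
f = -4 (f = 6 - 10 = -4)
m = -3*I*√5 (m = -3*√(-1 - 4) = -3*I*√5 ≈ -6.7082*I)
(8/(-12) + 18/(4 - 1*(-8)))*m = (8/(-12) + 18/(4 - 1*(-8)))*(-3*I*√5) = (8*(-1/12) + 18/(4 + 8))*(-3*I*√5) = (-⅔ + 18/12)*(-3*I*√5) = (-⅔ + 18*(1/12))*(-3*I*√5) = (-⅔ + 3/2)*(-3*I*√5) = 5*(-3*I*√5)/6 = -5*I*√5/2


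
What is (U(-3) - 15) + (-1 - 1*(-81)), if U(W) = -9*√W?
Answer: 65 - 9*I*√3 ≈ 65.0 - 15.588*I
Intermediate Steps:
(U(-3) - 15) + (-1 - 1*(-81)) = (-9*I*√3 - 15) + (-1 - 1*(-81)) = (-9*I*√3 - 15) + (-1 + 81) = (-9*I*√3 - 15) + 80 = (-15 - 9*I*√3) + 80 = 65 - 9*I*√3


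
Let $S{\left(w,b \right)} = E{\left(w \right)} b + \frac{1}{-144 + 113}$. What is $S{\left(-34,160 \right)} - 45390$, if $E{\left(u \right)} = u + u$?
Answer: $- \frac{1744371}{31} \approx -56270.0$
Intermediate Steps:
$E{\left(u \right)} = 2 u$
$S{\left(w,b \right)} = - \frac{1}{31} + 2 b w$ ($S{\left(w,b \right)} = 2 w b + \frac{1}{-144 + 113} = 2 b w + \frac{1}{-31} = 2 b w - \frac{1}{31} = - \frac{1}{31} + 2 b w$)
$S{\left(-34,160 \right)} - 45390 = \left(- \frac{1}{31} + 2 \cdot 160 \left(-34\right)\right) - 45390 = \left(- \frac{1}{31} - 10880\right) - 45390 = - \frac{337281}{31} - 45390 = - \frac{1744371}{31}$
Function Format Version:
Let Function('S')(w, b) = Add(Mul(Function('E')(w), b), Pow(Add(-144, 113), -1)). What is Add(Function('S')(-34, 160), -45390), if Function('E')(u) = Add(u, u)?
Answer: Rational(-1744371, 31) ≈ -56270.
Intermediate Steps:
Function('E')(u) = Mul(2, u)
Function('S')(w, b) = Add(Rational(-1, 31), Mul(2, b, w)) (Function('S')(w, b) = Add(Mul(Mul(2, w), b), Pow(Add(-144, 113), -1)) = Add(Mul(2, b, w), Pow(-31, -1)) = Add(Mul(2, b, w), Rational(-1, 31)) = Add(Rational(-1, 31), Mul(2, b, w)))
Add(Function('S')(-34, 160), -45390) = Add(Add(Rational(-1, 31), Mul(2, 160, -34)), -45390) = Add(Add(Rational(-1, 31), -10880), -45390) = Add(Rational(-337281, 31), -45390) = Rational(-1744371, 31)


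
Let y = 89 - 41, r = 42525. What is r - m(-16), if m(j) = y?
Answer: 42477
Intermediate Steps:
y = 48
m(j) = 48
r - m(-16) = 42525 - 1*48 = 42525 - 48 = 42477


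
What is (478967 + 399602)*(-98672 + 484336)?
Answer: 338832434816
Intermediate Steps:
(478967 + 399602)*(-98672 + 484336) = 878569*385664 = 338832434816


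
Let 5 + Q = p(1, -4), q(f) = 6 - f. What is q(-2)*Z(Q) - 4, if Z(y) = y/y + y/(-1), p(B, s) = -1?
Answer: 52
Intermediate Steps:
Q = -6 (Q = -5 - 1 = -6)
Z(y) = 1 - y (Z(y) = 1 + y*(-1) = 1 - y)
q(-2)*Z(Q) - 4 = (6 - 1*(-2))*(1 - 1*(-6)) - 4 = (6 + 2)*(1 + 6) - 4 = 8*7 - 4 = 56 - 4 = 52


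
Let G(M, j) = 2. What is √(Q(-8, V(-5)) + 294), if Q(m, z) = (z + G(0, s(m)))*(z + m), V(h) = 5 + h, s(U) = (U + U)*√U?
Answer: √278 ≈ 16.673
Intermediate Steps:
s(U) = 2*U^(3/2) (s(U) = (2*U)*√U = 2*U^(3/2))
Q(m, z) = (2 + z)*(m + z) (Q(m, z) = (z + 2)*(z + m) = (2 + z)*(m + z))
√(Q(-8, V(-5)) + 294) = √(((5 - 5)² + 2*(-8) + 2*(5 - 5) - 8*(5 - 5)) + 294) = √((0² - 16 + 2*0 - 8*0) + 294) = √((0 - 16 + 0 + 0) + 294) = √(-16 + 294) = √278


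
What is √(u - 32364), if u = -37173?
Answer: I*√69537 ≈ 263.7*I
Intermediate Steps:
√(u - 32364) = √(-37173 - 32364) = √(-69537) = I*√69537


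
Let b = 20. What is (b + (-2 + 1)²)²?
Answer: 441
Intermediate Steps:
(b + (-2 + 1)²)² = (20 + (-2 + 1)²)² = (20 + (-1)²)² = (20 + 1)² = 21² = 441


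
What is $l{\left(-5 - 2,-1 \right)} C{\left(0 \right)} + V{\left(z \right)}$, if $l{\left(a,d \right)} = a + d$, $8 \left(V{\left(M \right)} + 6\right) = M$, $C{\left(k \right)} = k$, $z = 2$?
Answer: $- \frac{23}{4} \approx -5.75$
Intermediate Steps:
$V{\left(M \right)} = -6 + \frac{M}{8}$
$l{\left(-5 - 2,-1 \right)} C{\left(0 \right)} + V{\left(z \right)} = \left(\left(-5 - 2\right) - 1\right) 0 + \left(-6 + \frac{1}{8} \cdot 2\right) = \left(-7 - 1\right) 0 + \left(-6 + \frac{1}{4}\right) = \left(-8\right) 0 - \frac{23}{4} = 0 - \frac{23}{4} = - \frac{23}{4}$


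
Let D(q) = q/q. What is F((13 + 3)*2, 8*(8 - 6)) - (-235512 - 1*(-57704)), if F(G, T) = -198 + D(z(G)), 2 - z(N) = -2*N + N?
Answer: 177611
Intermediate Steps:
z(N) = 2 + N (z(N) = 2 - (-2*N + N) = 2 - (-1)*N = 2 + N)
D(q) = 1
F(G, T) = -197 (F(G, T) = -198 + 1 = -197)
F((13 + 3)*2, 8*(8 - 6)) - (-235512 - 1*(-57704)) = -197 - (-235512 - 1*(-57704)) = -197 - (-235512 + 57704) = -197 - 1*(-177808) = -197 + 177808 = 177611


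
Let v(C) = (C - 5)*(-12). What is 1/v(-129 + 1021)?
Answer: -1/10644 ≈ -9.3950e-5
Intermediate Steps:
v(C) = 60 - 12*C (v(C) = (-5 + C)*(-12) = 60 - 12*C)
1/v(-129 + 1021) = 1/(60 - 12*(-129 + 1021)) = 1/(60 - 12*892) = 1/(60 - 10704) = 1/(-10644) = -1/10644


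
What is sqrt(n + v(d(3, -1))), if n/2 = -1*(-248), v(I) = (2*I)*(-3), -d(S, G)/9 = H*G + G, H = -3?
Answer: 2*sqrt(151) ≈ 24.576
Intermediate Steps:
d(S, G) = 18*G (d(S, G) = -9*(-3*G + G) = -(-18)*G = 18*G)
v(I) = -6*I
n = 496 (n = 2*(-1*(-248)) = 2*248 = 496)
sqrt(n + v(d(3, -1))) = sqrt(496 - 108*(-1)) = sqrt(496 - 6*(-18)) = sqrt(496 + 108) = sqrt(604) = 2*sqrt(151)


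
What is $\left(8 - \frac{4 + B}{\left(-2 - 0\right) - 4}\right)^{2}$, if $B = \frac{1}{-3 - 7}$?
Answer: $\frac{29929}{400} \approx 74.823$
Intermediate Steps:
$B = - \frac{1}{10}$ ($B = \frac{1}{-10} = - \frac{1}{10} \approx -0.1$)
$\left(8 - \frac{4 + B}{\left(-2 - 0\right) - 4}\right)^{2} = \left(8 - \frac{4 - \frac{1}{10}}{\left(-2 - 0\right) - 4}\right)^{2} = \left(8 - \frac{39}{10 \left(\left(-2 + 0\right) - 4\right)}\right)^{2} = \left(8 - \frac{39}{10 \left(-2 - 4\right)}\right)^{2} = \left(8 - \frac{39}{10 \left(-6\right)}\right)^{2} = \left(8 - \frac{39}{10} \left(- \frac{1}{6}\right)\right)^{2} = \left(8 - - \frac{13}{20}\right)^{2} = \left(8 + \frac{13}{20}\right)^{2} = \left(\frac{173}{20}\right)^{2} = \frac{29929}{400}$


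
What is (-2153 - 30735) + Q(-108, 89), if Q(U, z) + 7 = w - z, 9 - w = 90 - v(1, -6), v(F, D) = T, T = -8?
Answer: -33073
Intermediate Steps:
v(F, D) = -8
w = -89 (w = 9 - (90 - 1*(-8)) = 9 - (90 + 8) = 9 - 1*98 = 9 - 98 = -89)
Q(U, z) = -96 - z (Q(U, z) = -7 + (-89 - z) = -96 - z)
(-2153 - 30735) + Q(-108, 89) = (-2153 - 30735) + (-96 - 1*89) = -32888 + (-96 - 89) = -32888 - 185 = -33073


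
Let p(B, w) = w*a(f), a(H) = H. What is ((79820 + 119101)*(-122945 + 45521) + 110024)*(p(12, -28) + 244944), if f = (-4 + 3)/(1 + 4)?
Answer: -3772505404666208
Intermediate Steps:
f = -1/5 ≈ -0.20000
p(B, w) = -w/5 (p(B, w) = w*(-1/5) = -w/5)
((79820 + 119101)*(-122945 + 45521) + 110024)*(p(12, -28) + 244944) = ((79820 + 119101)*(-122945 + 45521) + 110024)*(-1/5*(-28) + 244944) = (198921*(-77424) + 110024)*(28/5 + 244944) = (-15401259504 + 110024)*(1224748/5) = -15401149480*1224748/5 = -3772505404666208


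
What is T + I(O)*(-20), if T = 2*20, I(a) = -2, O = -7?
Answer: 80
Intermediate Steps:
T = 40
T + I(O)*(-20) = 40 - 2*(-20) = 40 + 40 = 80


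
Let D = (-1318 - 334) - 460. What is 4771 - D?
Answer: 6883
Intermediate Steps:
D = -2112 (D = -1652 - 460 = -2112)
4771 - D = 4771 - 1*(-2112) = 4771 + 2112 = 6883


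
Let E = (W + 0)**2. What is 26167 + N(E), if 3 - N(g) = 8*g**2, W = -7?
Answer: 6962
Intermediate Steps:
E = 49 (E = (-7 + 0)**2 = (-7)**2 = 49)
N(g) = 3 - 8*g**2
26167 + N(E) = 26167 + (3 - 8*49**2) = 26167 + (3 - 8*2401) = 26167 + (3 - 19208) = 26167 - 19205 = 6962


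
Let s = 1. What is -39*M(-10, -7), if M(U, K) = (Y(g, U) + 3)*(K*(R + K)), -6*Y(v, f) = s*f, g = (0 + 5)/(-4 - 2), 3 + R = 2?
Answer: -10192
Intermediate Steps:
R = -1 (R = -3 + 2 = -1)
g = -5/6 (g = 5/(-6) = 5*(-1/6) = -5/6 ≈ -0.83333)
Y(v, f) = -f/6
M(U, K) = K*(-1 + K)*(3 - U/6) (M(U, K) = (-U/6 + 3)*(K*(-1 + K)) = (3 - U/6)*(K*(-1 + K)) = K*(-1 + K)*(3 - U/6))
-39*M(-10, -7) = -13*(-7)*(-18 - 10 + 18*(-7) - 1*(-7)*(-10))/2 = -13*(-7)*(-18 - 10 - 126 - 70)/2 = -13*(-7)*(-224)/2 = -39*784/3 = -10192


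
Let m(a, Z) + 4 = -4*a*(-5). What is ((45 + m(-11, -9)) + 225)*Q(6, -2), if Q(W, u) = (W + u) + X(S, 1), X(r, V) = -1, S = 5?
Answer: 138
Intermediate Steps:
m(a, Z) = -4 + 20*a (m(a, Z) = -4 - 4*a*(-5) = -4 + 20*a)
Q(W, u) = -1 + W + u (Q(W, u) = (W + u) - 1 = -1 + W + u)
((45 + m(-11, -9)) + 225)*Q(6, -2) = ((45 + (-4 + 20*(-11))) + 225)*(-1 + 6 - 2) = ((45 + (-4 - 220)) + 225)*3 = ((45 - 224) + 225)*3 = (-179 + 225)*3 = 46*3 = 138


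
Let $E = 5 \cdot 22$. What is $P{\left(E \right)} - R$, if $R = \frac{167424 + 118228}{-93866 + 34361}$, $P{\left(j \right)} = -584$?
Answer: $- \frac{34465268}{59505} \approx -579.2$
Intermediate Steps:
$E = 110$
$R = - \frac{285652}{59505}$ ($R = \frac{285652}{-59505} = 285652 \left(- \frac{1}{59505}\right) = - \frac{285652}{59505} \approx -4.8005$)
$P{\left(E \right)} - R = -584 - - \frac{285652}{59505} = -584 + \frac{285652}{59505} = - \frac{34465268}{59505}$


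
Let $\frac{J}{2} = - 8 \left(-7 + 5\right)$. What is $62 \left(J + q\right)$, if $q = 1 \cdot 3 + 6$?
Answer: $2542$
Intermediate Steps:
$q = 9$ ($q = 3 + 6 = 9$)
$J = 32$ ($J = 2 \left(- 8 \left(-7 + 5\right)\right) = 2 \left(\left(-8\right) \left(-2\right)\right) = 2 \cdot 16 = 32$)
$62 \left(J + q\right) = 62 \left(32 + 9\right) = 62 \cdot 41 = 2542$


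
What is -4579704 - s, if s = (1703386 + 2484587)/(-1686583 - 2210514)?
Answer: -17847546531315/3897097 ≈ -4.5797e+6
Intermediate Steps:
s = -4187973/3897097 (s = 4187973/(-3897097) = 4187973*(-1/3897097) = -4187973/3897097 ≈ -1.0746)
-4579704 - s = -4579704 - 1*(-4187973/3897097) = -4579704 + 4187973/3897097 = -17847546531315/3897097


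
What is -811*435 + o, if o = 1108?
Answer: -351677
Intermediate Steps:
-811*435 + o = -811*435 + 1108 = -352785 + 1108 = -351677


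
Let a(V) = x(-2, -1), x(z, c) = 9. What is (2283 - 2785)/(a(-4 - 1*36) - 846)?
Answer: 502/837 ≈ 0.59976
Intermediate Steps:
a(V) = 9
(2283 - 2785)/(a(-4 - 1*36) - 846) = (2283 - 2785)/(9 - 846) = -502/(-837) = -502*(-1/837) = 502/837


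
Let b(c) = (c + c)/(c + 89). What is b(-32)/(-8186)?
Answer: 32/233301 ≈ 0.00013716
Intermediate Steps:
b(c) = 2*c/(89 + c) (b(c) = (2*c)/(89 + c) = 2*c/(89 + c))
b(-32)/(-8186) = (2*(-32)/(89 - 32))/(-8186) = (2*(-32)/57)*(-1/8186) = (2*(-32)*(1/57))*(-1/8186) = -64/57*(-1/8186) = 32/233301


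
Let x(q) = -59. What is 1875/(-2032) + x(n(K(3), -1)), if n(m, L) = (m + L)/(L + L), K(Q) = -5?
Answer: -121763/2032 ≈ -59.923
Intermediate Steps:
n(m, L) = (L + m)/(2*L) (n(m, L) = (L + m)/((2*L)) = (L + m)*(1/(2*L)) = (L + m)/(2*L))
1875/(-2032) + x(n(K(3), -1)) = 1875/(-2032) - 59 = 1875*(-1/2032) - 59 = -1875/2032 - 59 = -121763/2032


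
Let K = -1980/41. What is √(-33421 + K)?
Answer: I*√56261881/41 ≈ 182.95*I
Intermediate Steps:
K = -1980/41 ≈ -48.293
√(-33421 + K) = √(-33421 - 1980/41) = √(-1372241/41) = I*√56261881/41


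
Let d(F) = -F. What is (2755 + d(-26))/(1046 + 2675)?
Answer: 2781/3721 ≈ 0.74738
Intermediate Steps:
(2755 + d(-26))/(1046 + 2675) = (2755 - 1*(-26))/(1046 + 2675) = (2755 + 26)/3721 = 2781*(1/3721) = 2781/3721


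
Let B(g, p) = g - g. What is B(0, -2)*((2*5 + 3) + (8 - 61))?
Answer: 0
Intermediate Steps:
B(g, p) = 0
B(0, -2)*((2*5 + 3) + (8 - 61)) = 0*((2*5 + 3) + (8 - 61)) = 0*((10 + 3) - 53) = 0*(13 - 53) = 0*(-40) = 0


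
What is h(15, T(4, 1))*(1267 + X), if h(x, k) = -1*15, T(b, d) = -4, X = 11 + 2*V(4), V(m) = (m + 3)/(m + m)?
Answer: -76785/4 ≈ -19196.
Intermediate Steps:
V(m) = (3 + m)/(2*m) (V(m) = (3 + m)/((2*m)) = (3 + m)*(1/(2*m)) = (3 + m)/(2*m))
X = 51/4 (X = 11 + 2*((½)*(3 + 4)/4) = 11 + 2*((½)*(¼)*7) = 11 + 2*(7/8) = 11 + 7/4 = 51/4 ≈ 12.750)
h(x, k) = -15
h(15, T(4, 1))*(1267 + X) = -15*(1267 + 51/4) = -15*5119/4 = -76785/4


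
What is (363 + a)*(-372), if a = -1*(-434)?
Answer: -296484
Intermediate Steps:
a = 434
(363 + a)*(-372) = (363 + 434)*(-372) = 797*(-372) = -296484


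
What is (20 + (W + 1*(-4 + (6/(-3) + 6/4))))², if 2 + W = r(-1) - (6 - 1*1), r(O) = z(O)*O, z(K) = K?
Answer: 361/4 ≈ 90.250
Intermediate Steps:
r(O) = O² (r(O) = O*O = O²)
W = -6 (W = -2 + ((-1)² - (6 - 1*1)) = -2 + (1 - (6 - 1)) = -2 + (1 - 1*5) = -2 + (1 - 5) = -2 - 4 = -6)
(20 + (W + 1*(-4 + (6/(-3) + 6/4))))² = (20 + (-6 + 1*(-4 + (6/(-3) + 6/4))))² = (20 + (-6 + 1*(-4 + (6*(-⅓) + 6*(¼)))))² = (20 + (-6 + 1*(-4 + (-2 + 3/2))))² = (20 + (-6 + 1*(-4 - ½)))² = (20 + (-6 + 1*(-9/2)))² = (20 + (-6 - 9/2))² = (20 - 21/2)² = (19/2)² = 361/4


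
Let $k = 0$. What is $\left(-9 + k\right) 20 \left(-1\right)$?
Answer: $180$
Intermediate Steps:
$\left(-9 + k\right) 20 \left(-1\right) = \left(-9 + 0\right) 20 \left(-1\right) = \left(-9\right) 20 \left(-1\right) = \left(-180\right) \left(-1\right) = 180$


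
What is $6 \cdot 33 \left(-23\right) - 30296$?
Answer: $-34850$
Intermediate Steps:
$6 \cdot 33 \left(-23\right) - 30296 = 198 \left(-23\right) - 30296 = -4554 - 30296 = -34850$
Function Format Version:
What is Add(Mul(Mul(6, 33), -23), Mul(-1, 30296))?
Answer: -34850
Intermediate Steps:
Add(Mul(Mul(6, 33), -23), Mul(-1, 30296)) = Add(Mul(198, -23), -30296) = Add(-4554, -30296) = -34850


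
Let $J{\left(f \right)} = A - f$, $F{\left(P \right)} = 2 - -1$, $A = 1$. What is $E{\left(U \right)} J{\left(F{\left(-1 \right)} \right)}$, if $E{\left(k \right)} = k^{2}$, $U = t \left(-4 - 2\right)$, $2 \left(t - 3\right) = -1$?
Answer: $-450$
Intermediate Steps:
$F{\left(P \right)} = 3$ ($F{\left(P \right)} = 2 + 1 = 3$)
$t = \frac{5}{2}$ ($t = 3 + \frac{1}{2} \left(-1\right) = 3 - \frac{1}{2} = \frac{5}{2} \approx 2.5$)
$U = -15$ ($U = \frac{5 \left(-4 - 2\right)}{2} = \frac{5}{2} \left(-6\right) = -15$)
$J{\left(f \right)} = 1 - f$
$E{\left(U \right)} J{\left(F{\left(-1 \right)} \right)} = \left(-15\right)^{2} \left(1 - 3\right) = 225 \left(1 - 3\right) = 225 \left(-2\right) = -450$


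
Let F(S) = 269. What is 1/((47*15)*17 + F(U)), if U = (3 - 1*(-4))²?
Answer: 1/12254 ≈ 8.1606e-5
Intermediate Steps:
U = 49 (U = (3 + 4)² = 7² = 49)
1/((47*15)*17 + F(U)) = 1/((47*15)*17 + 269) = 1/(705*17 + 269) = 1/(11985 + 269) = 1/12254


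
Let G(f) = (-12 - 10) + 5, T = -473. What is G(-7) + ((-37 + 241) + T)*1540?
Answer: -414277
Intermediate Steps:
G(f) = -17 (G(f) = -22 + 5 = -17)
G(-7) + ((-37 + 241) + T)*1540 = -17 + ((-37 + 241) - 473)*1540 = -17 + (204 - 473)*1540 = -17 - 269*1540 = -17 - 414260 = -414277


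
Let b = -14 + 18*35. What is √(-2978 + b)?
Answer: I*√2362 ≈ 48.6*I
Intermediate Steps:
b = 616 (b = -14 + 630 = 616)
√(-2978 + b) = √(-2978 + 616) = √(-2362) = I*√2362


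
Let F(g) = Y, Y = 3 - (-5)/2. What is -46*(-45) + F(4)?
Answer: 4151/2 ≈ 2075.5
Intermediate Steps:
Y = 11/2 (Y = 3 - (-5)/2 = 3 - 1*(-5/2) = 3 + 5/2 = 11/2 ≈ 5.5000)
F(g) = 11/2
-46*(-45) + F(4) = -46*(-45) + 11/2 = 2070 + 11/2 = 4151/2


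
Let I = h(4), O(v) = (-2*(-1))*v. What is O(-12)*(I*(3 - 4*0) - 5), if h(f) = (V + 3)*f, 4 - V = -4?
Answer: -3048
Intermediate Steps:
O(v) = 2*v
V = 8 (V = 4 - 1*(-4) = 4 + 4 = 8)
h(f) = 11*f (h(f) = (8 + 3)*f = 11*f)
I = 44 (I = 11*4 = 44)
O(-12)*(I*(3 - 4*0) - 5) = (2*(-12))*(44*(3 - 4*0) - 5) = -24*(44*(3 + 0) - 5) = -24*(44*3 - 5) = -24*(132 - 5) = -24*127 = -3048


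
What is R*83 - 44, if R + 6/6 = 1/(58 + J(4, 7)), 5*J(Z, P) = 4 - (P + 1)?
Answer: -35907/286 ≈ -125.55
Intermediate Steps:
J(Z, P) = ⅗ - P/5 (J(Z, P) = (4 - (P + 1))/5 = (4 - (1 + P))/5 = (4 + (-1 - P))/5 = (3 - P)/5 = ⅗ - P/5)
R = -281/286 (R = -1 + 1/(58 + (⅗ - ⅕*7)) = -1 + 1/(58 + (⅗ - 7/5)) = -1 + 1/(58 - ⅘) = -1 + 1/(286/5) = -1 + 5/286 = -281/286 ≈ -0.98252)
R*83 - 44 = -281/286*83 - 44 = -23323/286 - 44 = -35907/286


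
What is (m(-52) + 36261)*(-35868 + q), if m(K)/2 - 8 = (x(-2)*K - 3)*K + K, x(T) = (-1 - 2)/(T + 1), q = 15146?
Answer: -1092235898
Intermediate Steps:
x(T) = -3/(1 + T)
m(K) = 16 + 2*K + 2*K*(-3 + 3*K) (m(K) = 16 + 2*(((-3/(1 - 2))*K - 3)*K + K) = 16 + 2*(((-3/(-1))*K - 3)*K + K) = 16 + 2*(((-3*(-1))*K - 3)*K + K) = 16 + 2*((3*K - 3)*K + K) = 16 + 2*((-3 + 3*K)*K + K) = 16 + 2*(K*(-3 + 3*K) + K) = 16 + 2*(K + K*(-3 + 3*K)) = 16 + (2*K + 2*K*(-3 + 3*K)) = 16 + 2*K + 2*K*(-3 + 3*K))
(m(-52) + 36261)*(-35868 + q) = ((16 - 4*(-52) + 6*(-52)**2) + 36261)*(-35868 + 15146) = ((16 + 208 + 6*2704) + 36261)*(-20722) = ((16 + 208 + 16224) + 36261)*(-20722) = (16448 + 36261)*(-20722) = 52709*(-20722) = -1092235898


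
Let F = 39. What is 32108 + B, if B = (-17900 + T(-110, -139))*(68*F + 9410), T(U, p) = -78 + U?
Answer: -218145348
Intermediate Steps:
B = -218177456 (B = (-17900 + (-78 - 110))*(68*39 + 9410) = (-17900 - 188)*(2652 + 9410) = -18088*12062 = -218177456)
32108 + B = 32108 - 218177456 = -218145348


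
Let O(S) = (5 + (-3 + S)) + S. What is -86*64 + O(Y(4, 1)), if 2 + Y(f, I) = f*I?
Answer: -5498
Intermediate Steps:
Y(f, I) = -2 + I*f (Y(f, I) = -2 + f*I = -2 + I*f)
O(S) = 2 + 2*S (O(S) = (2 + S) + S = 2 + 2*S)
-86*64 + O(Y(4, 1)) = -86*64 + (2 + 2*(-2 + 1*4)) = -5504 + (2 + 2*(-2 + 4)) = -5504 + (2 + 2*2) = -5504 + (2 + 4) = -5504 + 6 = -5498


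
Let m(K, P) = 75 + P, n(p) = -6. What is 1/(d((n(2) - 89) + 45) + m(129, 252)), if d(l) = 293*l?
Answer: -1/14323 ≈ -6.9818e-5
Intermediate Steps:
1/(d((n(2) - 89) + 45) + m(129, 252)) = 1/(293*((-6 - 89) + 45) + (75 + 252)) = 1/(293*(-95 + 45) + 327) = 1/(293*(-50) + 327) = 1/(-14650 + 327) = 1/(-14323) = -1/14323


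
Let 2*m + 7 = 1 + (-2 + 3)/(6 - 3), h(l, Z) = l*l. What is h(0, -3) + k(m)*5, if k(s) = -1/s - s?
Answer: 1625/102 ≈ 15.931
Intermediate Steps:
h(l, Z) = l²
m = -17/6 (m = -7/2 + (1 + (-2 + 3)/(6 - 3))/2 = -7/2 + (1 + 1/3)/2 = -7/2 + (1 + 1*(⅓))/2 = -7/2 + (1 + ⅓)/2 = -7/2 + (½)*(4/3) = -7/2 + ⅔ = -17/6 ≈ -2.8333)
k(s) = -s - 1/s
h(0, -3) + k(m)*5 = 0² + (-1*(-17/6) - 1/(-17/6))*5 = 0 + (17/6 - 1*(-6/17))*5 = 0 + (17/6 + 6/17)*5 = 0 + (325/102)*5 = 0 + 1625/102 = 1625/102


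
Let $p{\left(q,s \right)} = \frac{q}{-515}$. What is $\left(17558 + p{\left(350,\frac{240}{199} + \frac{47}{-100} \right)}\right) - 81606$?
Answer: $- \frac{6597014}{103} \approx -64049.0$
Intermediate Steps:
$p{\left(q,s \right)} = - \frac{q}{515}$ ($p{\left(q,s \right)} = q \left(- \frac{1}{515}\right) = - \frac{q}{515}$)
$\left(17558 + p{\left(350,\frac{240}{199} + \frac{47}{-100} \right)}\right) - 81606 = \left(17558 - \frac{70}{103}\right) - 81606 = \frac{1808404}{103} - 81606 = - \frac{6597014}{103}$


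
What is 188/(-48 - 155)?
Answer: -188/203 ≈ -0.92611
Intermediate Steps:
188/(-48 - 155) = 188/(-203) = -1/203*188 = -188/203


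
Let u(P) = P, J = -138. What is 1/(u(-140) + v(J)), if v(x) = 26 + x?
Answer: -1/252 ≈ -0.0039683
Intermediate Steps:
1/(u(-140) + v(J)) = 1/(-140 + (26 - 138)) = 1/(-140 - 112) = 1/(-252) = -1/252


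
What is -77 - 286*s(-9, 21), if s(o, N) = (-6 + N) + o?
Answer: -1793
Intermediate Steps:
s(o, N) = -6 + N + o
-77 - 286*s(-9, 21) = -77 - 286*(-6 + 21 - 9) = -77 - 286*6 = -77 - 1716 = -1793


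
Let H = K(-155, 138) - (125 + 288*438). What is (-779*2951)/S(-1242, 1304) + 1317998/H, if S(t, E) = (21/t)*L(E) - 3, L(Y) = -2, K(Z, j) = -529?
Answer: 30168491547211/38926986 ≈ 7.7500e+5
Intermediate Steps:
S(t, E) = -3 - 42/t (S(t, E) = (21/t)*(-2) - 3 = -42/t - 3 = -3 - 42/t)
H = -126798 (H = -529 - (125 + 288*438) = -529 - (125 + 126144) = -529 - 1*126269 = -529 - 126269 = -126798)
(-779*2951)/S(-1242, 1304) + 1317998/H = (-779*2951)/(-3 - 42/(-1242)) + 1317998/(-126798) = -2298829/(-3 - 42*(-1/1242)) + 1317998*(-1/126798) = -2298829/(-3 + 7/207) - 658999/63399 = -2298829/(-614/207) - 658999/63399 = -2298829*(-207/614) - 658999/63399 = 475857603/614 - 658999/63399 = 30168491547211/38926986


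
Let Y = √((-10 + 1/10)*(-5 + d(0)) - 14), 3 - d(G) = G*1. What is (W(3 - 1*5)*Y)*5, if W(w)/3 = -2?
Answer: -6*√145 ≈ -72.250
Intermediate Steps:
d(G) = 3 - G
W(w) = -6 (W(w) = 3*(-2) = -6)
Y = √145/5 (Y = √((-10 + 1/10)*(-5 + (3 - 1*0)) - 14) = √((-10 + ⅒)*(-5 + (3 + 0)) - 14) = √(-99*(-5 + 3)/10 - 14) = √(-99/10*(-2) - 14) = √(99/5 - 14) = √(29/5) = √145/5 ≈ 2.4083)
(W(3 - 1*5)*Y)*5 = -6*√145/5*5 = -6*√145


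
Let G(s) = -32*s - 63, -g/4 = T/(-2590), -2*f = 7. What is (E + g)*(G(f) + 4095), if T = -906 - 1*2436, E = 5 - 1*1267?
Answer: -26255584/5 ≈ -5.2511e+6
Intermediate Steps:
E = -1262 (E = 5 - 1267 = -1262)
T = -3342 (T = -906 - 2436 = -3342)
f = -7/2 (f = -½*7 = -7/2 ≈ -3.5000)
g = -6684/1295 (g = -(-13368)/(-2590) = -(-13368)*(-1)/2590 = -4*1671/1295 = -6684/1295 ≈ -5.1614)
G(s) = -63 - 32*s
(E + g)*(G(f) + 4095) = (-1262 - 6684/1295)*((-63 - 32*(-7/2)) + 4095) = -1640974*((-63 + 112) + 4095)/1295 = -1640974*(49 + 4095)/1295 = -1640974/1295*4144 = -26255584/5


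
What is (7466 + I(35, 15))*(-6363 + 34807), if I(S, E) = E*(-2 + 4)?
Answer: 213216224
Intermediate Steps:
I(S, E) = 2*E (I(S, E) = E*2 = 2*E)
(7466 + I(35, 15))*(-6363 + 34807) = (7466 + 2*15)*(-6363 + 34807) = (7466 + 30)*28444 = 7496*28444 = 213216224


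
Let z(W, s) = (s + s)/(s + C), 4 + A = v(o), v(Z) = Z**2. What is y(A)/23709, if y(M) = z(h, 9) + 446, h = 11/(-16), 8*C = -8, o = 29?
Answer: 1793/94836 ≈ 0.018906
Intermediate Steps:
C = -1 (C = (1/8)*(-8) = -1)
A = 837 (A = -4 + 29**2 = -4 + 841 = 837)
h = -11/16 (h = 11*(-1/16) = -11/16 ≈ -0.68750)
z(W, s) = 2*s/(-1 + s) (z(W, s) = (s + s)/(s - 1) = (2*s)/(-1 + s) = 2*s/(-1 + s))
y(M) = 1793/4 (y(M) = 2*9/(-1 + 9) + 446 = 2*9/8 + 446 = 2*9*(1/8) + 446 = 9/4 + 446 = 1793/4)
y(A)/23709 = (1793/4)/23709 = (1793/4)*(1/23709) = 1793/94836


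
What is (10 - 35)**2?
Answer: 625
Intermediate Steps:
(10 - 35)**2 = (-25)**2 = 625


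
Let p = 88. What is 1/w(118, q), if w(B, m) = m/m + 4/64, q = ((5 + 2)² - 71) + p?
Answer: 16/17 ≈ 0.94118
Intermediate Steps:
q = 66 (q = ((5 + 2)² - 71) + 88 = (7² - 71) + 88 = (49 - 71) + 88 = -22 + 88 = 66)
w(B, m) = 17/16 (w(B, m) = 1 + 4*(1/64) = 1 + 1/16 = 17/16)
1/w(118, q) = 1/(17/16) = 16/17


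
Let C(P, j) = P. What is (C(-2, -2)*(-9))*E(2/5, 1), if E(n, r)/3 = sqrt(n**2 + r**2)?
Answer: 54*sqrt(29)/5 ≈ 58.160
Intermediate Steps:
E(n, r) = 3*sqrt(n**2 + r**2)
(C(-2, -2)*(-9))*E(2/5, 1) = (-2*(-9))*(3*sqrt((2/5)**2 + 1**2)) = 18*(3*sqrt((2*(1/5))**2 + 1)) = 18*(3*sqrt((2/5)**2 + 1)) = 18*(3*sqrt(4/25 + 1)) = 18*(3*sqrt(29/25)) = 18*(3*(sqrt(29)/5)) = 18*(3*sqrt(29)/5) = 54*sqrt(29)/5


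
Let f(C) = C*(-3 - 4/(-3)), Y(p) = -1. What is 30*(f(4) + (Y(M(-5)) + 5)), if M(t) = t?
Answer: -80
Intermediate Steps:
f(C) = -5*C/3 (f(C) = C*(-3 - 4*(-⅓)) = C*(-3 + 4/3) = C*(-5/3) = -5*C/3)
30*(f(4) + (Y(M(-5)) + 5)) = 30*(-5/3*4 + (-1 + 5)) = 30*(-20/3 + 4) = 30*(-8/3) = -80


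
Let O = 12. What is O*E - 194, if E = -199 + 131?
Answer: -1010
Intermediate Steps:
E = -68
O*E - 194 = 12*(-68) - 194 = -816 - 194 = -1010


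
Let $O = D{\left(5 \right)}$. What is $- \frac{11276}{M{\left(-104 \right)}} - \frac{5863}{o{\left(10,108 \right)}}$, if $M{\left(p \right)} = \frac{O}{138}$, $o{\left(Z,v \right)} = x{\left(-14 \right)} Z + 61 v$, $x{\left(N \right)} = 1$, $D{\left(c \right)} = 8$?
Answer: $- \frac{1283389441}{6598} \approx -1.9451 \cdot 10^{5}$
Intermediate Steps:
$o{\left(Z,v \right)} = Z + 61 v$ ($o{\left(Z,v \right)} = 1 Z + 61 v = Z + 61 v$)
$O = 8$
$M{\left(p \right)} = \frac{4}{69}$ ($M{\left(p \right)} = \frac{8}{138} = 8 \cdot \frac{1}{138} = \frac{4}{69}$)
$- \frac{11276}{M{\left(-104 \right)}} - \frac{5863}{o{\left(10,108 \right)}} = - \frac{11276}{\frac{4}{69}} - \frac{5863}{10 + 61 \cdot 108} = \left(-11276\right) \frac{69}{4} - \frac{5863}{10 + 6588} = -194511 - \frac{5863}{6598} = - \frac{1283389441}{6598}$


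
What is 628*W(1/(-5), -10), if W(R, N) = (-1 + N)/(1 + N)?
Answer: 6908/9 ≈ 767.56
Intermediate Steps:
W(R, N) = (-1 + N)/(1 + N)
628*W(1/(-5), -10) = 628*((-1 - 10)/(1 - 10)) = 628*(-11/(-9)) = 628*(-1/9*(-11)) = 628*(11/9) = 6908/9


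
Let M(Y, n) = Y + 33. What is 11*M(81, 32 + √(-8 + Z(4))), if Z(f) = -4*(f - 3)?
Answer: 1254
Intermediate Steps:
Z(f) = 12 - 4*f (Z(f) = -4*(-3 + f) = 12 - 4*f)
M(Y, n) = 33 + Y
11*M(81, 32 + √(-8 + Z(4))) = 11*(33 + 81) = 11*114 = 1254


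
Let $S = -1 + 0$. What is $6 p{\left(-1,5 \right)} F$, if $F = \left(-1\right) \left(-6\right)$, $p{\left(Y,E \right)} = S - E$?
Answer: $-216$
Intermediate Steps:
$S = -1$
$p{\left(Y,E \right)} = -1 - E$
$F = 6$
$6 p{\left(-1,5 \right)} F = 6 \left(-1 - 5\right) 6 = 6 \left(-6\right) 6 = \left(-36\right) 6 = -216$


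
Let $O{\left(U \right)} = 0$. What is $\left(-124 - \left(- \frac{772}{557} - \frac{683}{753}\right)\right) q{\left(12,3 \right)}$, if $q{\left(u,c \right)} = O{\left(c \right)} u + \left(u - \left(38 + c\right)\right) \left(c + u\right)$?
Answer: $\frac{7401736265}{139807} \approx 52943.0$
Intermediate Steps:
$q{\left(u,c \right)} = \left(c + u\right) \left(-38 + u - c\right)$ ($q{\left(u,c \right)} = 0 u + \left(u - \left(38 + c\right)\right) \left(c + u\right) = 0 + \left(-38 + u - c\right) \left(c + u\right) = 0 + \left(c + u\right) \left(-38 + u - c\right) = \left(c + u\right) \left(-38 + u - c\right)$)
$\left(-124 - \left(- \frac{772}{557} - \frac{683}{753}\right)\right) q{\left(12,3 \right)} = \left(-124 - \left(- \frac{772}{557} - \frac{683}{753}\right)\right) \left(12^{2} - 3^{2} - 114 - 456\right) = \left(-124 - - \frac{961747}{419421}\right) \left(144 - 9 - 114 - 456\right) = \left(-124 + \left(\frac{772}{557} + \frac{683}{753}\right)\right) \left(144 - 9 - 114 - 456\right) = \left(-124 + \frac{961747}{419421}\right) \left(-435\right) = \left(- \frac{51046457}{419421}\right) \left(-435\right) = \frac{7401736265}{139807}$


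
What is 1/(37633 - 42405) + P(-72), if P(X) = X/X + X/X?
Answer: 9543/4772 ≈ 1.9998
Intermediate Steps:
P(X) = 2 (P(X) = 1 + 1 = 2)
1/(37633 - 42405) + P(-72) = 1/(37633 - 42405) + 2 = 1/(-4772) + 2 = -1/4772 + 2 = 9543/4772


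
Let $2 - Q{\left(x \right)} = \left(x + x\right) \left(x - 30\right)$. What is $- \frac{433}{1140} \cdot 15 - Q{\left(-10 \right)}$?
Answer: $\frac{60215}{76} \approx 792.3$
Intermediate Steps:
$Q{\left(x \right)} = 2 - 2 x \left(-30 + x\right)$ ($Q{\left(x \right)} = 2 - \left(x + x\right) \left(x - 30\right) = 2 - 2 x \left(-30 + x\right)$)
$- \frac{433}{1140} \cdot 15 - Q{\left(-10 \right)} = - \frac{433}{1140} \cdot 15 - \left(2 - 2 \left(-10\right)^{2} + 60 \left(-10\right)\right) = \left(-433\right) \frac{1}{1140} \cdot 15 - \left(2 - 200 - 600\right) = \left(- \frac{433}{1140}\right) 15 - \left(2 - 200 - 600\right) = - \frac{433}{76} - -798 = - \frac{433}{76} + 798 = \frac{60215}{76}$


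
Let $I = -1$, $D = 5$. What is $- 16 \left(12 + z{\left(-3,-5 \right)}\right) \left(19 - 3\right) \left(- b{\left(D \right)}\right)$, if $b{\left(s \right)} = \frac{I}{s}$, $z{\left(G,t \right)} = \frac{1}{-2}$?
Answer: $- \frac{2944}{5} \approx -588.8$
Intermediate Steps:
$z{\left(G,t \right)} = - \frac{1}{2}$
$b{\left(s \right)} = - \frac{1}{s}$
$- 16 \left(12 + z{\left(-3,-5 \right)}\right) \left(19 - 3\right) \left(- b{\left(D \right)}\right) = - 16 \left(12 - \frac{1}{2}\right) \left(19 - 3\right) \left(- \frac{-1}{5}\right) = - 16 \cdot \frac{23}{2} \cdot 16 \left(- \frac{-1}{5}\right) = \left(-16\right) 184 \left(\left(-1\right) \left(- \frac{1}{5}\right)\right) = \left(-2944\right) \frac{1}{5} = - \frac{2944}{5}$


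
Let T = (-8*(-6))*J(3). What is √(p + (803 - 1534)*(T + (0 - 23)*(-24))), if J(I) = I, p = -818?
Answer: I*√509594 ≈ 713.86*I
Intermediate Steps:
T = 144 (T = -8*(-6)*3 = 48*3 = 144)
√(p + (803 - 1534)*(T + (0 - 23)*(-24))) = √(-818 + (803 - 1534)*(144 + (0 - 23)*(-24))) = √(-818 - 731*(144 - 23*(-24))) = √(-818 - 731*(144 + 552)) = √(-818 - 731*696) = √(-818 - 508776) = √(-509594) = I*√509594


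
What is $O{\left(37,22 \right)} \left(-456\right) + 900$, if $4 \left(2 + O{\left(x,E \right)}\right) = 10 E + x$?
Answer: $-27486$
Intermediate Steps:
$O{\left(x,E \right)} = -2 + \frac{x}{4} + \frac{5 E}{2}$ ($O{\left(x,E \right)} = -2 + \frac{10 E + x}{4} = -2 + \frac{x + 10 E}{4} = -2 + \left(\frac{x}{4} + \frac{5 E}{2}\right) = -2 + \frac{x}{4} + \frac{5 E}{2}$)
$O{\left(37,22 \right)} \left(-456\right) + 900 = \left(-2 + \frac{1}{4} \cdot 37 + \frac{5}{2} \cdot 22\right) \left(-456\right) + 900 = \left(-2 + \frac{37}{4} + 55\right) \left(-456\right) + 900 = \frac{249}{4} \left(-456\right) + 900 = -28386 + 900 = -27486$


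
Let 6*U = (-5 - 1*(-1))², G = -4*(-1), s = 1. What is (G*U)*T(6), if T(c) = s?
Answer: 32/3 ≈ 10.667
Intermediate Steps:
T(c) = 1
G = 4
U = 8/3 (U = (-5 - 1*(-1))²/6 = (-5 + 1)²/6 = (⅙)*(-4)² = (⅙)*16 = 8/3 ≈ 2.6667)
(G*U)*T(6) = (4*(8/3))*1 = (32/3)*1 = 32/3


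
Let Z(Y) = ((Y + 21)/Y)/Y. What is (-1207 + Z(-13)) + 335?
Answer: -147360/169 ≈ -871.95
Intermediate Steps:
Z(Y) = (21 + Y)/Y² (Z(Y) = ((21 + Y)/Y)/Y = (21 + Y)/Y²)
(-1207 + Z(-13)) + 335 = (-1207 + (21 - 13)/(-13)²) + 335 = (-1207 + (1/169)*8) + 335 = (-1207 + 8/169) + 335 = -203975/169 + 335 = -147360/169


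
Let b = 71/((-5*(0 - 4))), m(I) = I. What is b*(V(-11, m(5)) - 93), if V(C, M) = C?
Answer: -1846/5 ≈ -369.20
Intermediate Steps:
b = 71/20 (b = 71/((-5*(-4))) = 71/20 ≈ 3.5500)
b*(V(-11, m(5)) - 93) = 71*(-11 - 93)/20 = (71/20)*(-104) = -1846/5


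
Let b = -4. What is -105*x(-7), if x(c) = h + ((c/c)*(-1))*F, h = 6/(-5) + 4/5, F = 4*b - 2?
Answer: -1848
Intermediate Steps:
F = -18 (F = 4*(-4) - 2 = -16 - 2 = -18)
h = -2/5 (h = 6*(-1/5) + 4*(1/5) = -6/5 + 4/5 = -2/5 ≈ -0.40000)
x(c) = 88/5 (x(c) = -2/5 + ((c/c)*(-1))*(-18) = -2/5 + (1*(-1))*(-18) = -2/5 - 1*(-18) = -2/5 + 18 = 88/5)
-105*x(-7) = -105*88/5 = -1848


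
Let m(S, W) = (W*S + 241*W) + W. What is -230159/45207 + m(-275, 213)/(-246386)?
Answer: -56390195371/11138371902 ≈ -5.0627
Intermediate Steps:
m(S, W) = 242*W + S*W (m(S, W) = (S*W + 241*W) + W = (241*W + S*W) + W = 242*W + S*W)
-230159/45207 + m(-275, 213)/(-246386) = -230159/45207 + (213*(242 - 275))/(-246386) = -230159*1/45207 + (213*(-33))*(-1/246386) = -230159/45207 - 7029*(-1/246386) = -230159/45207 + 7029/246386 = -56390195371/11138371902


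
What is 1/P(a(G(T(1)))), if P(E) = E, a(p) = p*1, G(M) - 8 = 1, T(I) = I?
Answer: ⅑ ≈ 0.11111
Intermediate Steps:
G(M) = 9 (G(M) = 8 + 1 = 9)
a(p) = p
1/P(a(G(T(1)))) = 1/9 = ⅑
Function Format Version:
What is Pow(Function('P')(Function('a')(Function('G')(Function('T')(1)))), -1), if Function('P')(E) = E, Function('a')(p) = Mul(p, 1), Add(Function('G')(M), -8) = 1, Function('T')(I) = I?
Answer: Rational(1, 9) ≈ 0.11111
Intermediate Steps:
Function('G')(M) = 9 (Function('G')(M) = Add(8, 1) = 9)
Function('a')(p) = p
Pow(Function('P')(Function('a')(Function('G')(Function('T')(1)))), -1) = Pow(9, -1) = Rational(1, 9)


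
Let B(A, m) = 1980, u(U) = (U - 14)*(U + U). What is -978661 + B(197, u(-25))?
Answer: -976681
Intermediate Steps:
u(U) = 2*U*(-14 + U) (u(U) = (-14 + U)*(2*U) = 2*U*(-14 + U))
-978661 + B(197, u(-25)) = -978661 + 1980 = -976681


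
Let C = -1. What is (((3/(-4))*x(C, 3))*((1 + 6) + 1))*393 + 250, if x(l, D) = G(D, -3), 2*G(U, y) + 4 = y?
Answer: 8503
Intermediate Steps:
G(U, y) = -2 + y/2
x(l, D) = -7/2 (x(l, D) = -2 + (1/2)*(-3) = -2 - 3/2 = -7/2)
(((3/(-4))*x(C, 3))*((1 + 6) + 1))*393 + 250 = (((3/(-4))*(-7/2))*((1 + 6) + 1))*393 + 250 = (((3*(-1/4))*(-7/2))*(7 + 1))*393 + 250 = (-3/4*(-7/2)*8)*393 + 250 = ((21/8)*8)*393 + 250 = 21*393 + 250 = 8253 + 250 = 8503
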